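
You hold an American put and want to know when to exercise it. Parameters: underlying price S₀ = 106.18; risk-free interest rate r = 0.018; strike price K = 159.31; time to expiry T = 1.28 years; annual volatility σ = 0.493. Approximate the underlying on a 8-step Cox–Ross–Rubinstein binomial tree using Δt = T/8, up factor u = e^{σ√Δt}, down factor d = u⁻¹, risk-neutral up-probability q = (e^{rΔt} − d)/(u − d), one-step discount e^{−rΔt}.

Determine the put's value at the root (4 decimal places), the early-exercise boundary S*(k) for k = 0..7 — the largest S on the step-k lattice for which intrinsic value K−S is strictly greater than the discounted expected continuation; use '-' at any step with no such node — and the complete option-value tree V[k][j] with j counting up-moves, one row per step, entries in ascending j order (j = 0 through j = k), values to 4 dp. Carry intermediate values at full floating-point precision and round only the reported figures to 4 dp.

price = 60.3154
boundary = - - 71.5743 58.7644 71.5743 87.1766 106.1800 129.3259
tree:
60.3154
73.9068 44.6191
87.7357 58.0151 29.0550
100.5456 72.7860 40.9093 15.2166
111.0629 87.7357 55.5615 23.8360 5.1172
119.6979 100.5456 72.1334 36.3098 9.2318 0.2828
126.7874 111.0629 87.7357 53.1300 16.6434 0.5233 0.0000
132.6081 119.6979 100.5456 72.1334 29.9841 0.9686 0.0000 0.0000
137.3870 126.7874 111.0629 87.7357 53.1300 1.7926 0.0000 0.0000 0.0000

params: Δt=0.16000 u=1.21799 d=0.82103 q=0.45812 e^(-rΔt)=0.99712
t_8 payoffs: 137.3870 126.7874 111.0629 87.7357 53.1300 1.7926 0.0000 0.0000 0.0000
t_7: node(7,0) S=26.7019 payoff=132.6081 vs cont=132.1499 → 132.6081 [stop]  node(7,1) S=39.6121 payoff=119.6979 vs cont=119.2397 → 119.6979 [stop]  node(7,2) S=58.7644 payoff=100.5456 vs cont=100.0875 → 100.5456 [stop]  node(7,3) S=87.1766 payoff=72.1334 vs cont=71.6753 → 72.1334 [stop]  node(7,4) S=129.3259 payoff=29.9841 vs cont=29.5259 → 29.9841 [stop]  node(7,5) S=191.8542 payoff=0.0000 vs cont=0.9686 → 0.9686 [wait]  node(7,6) S=284.6145 payoff=0.0000 vs cont=0.0000 → 0.0000 [wait]  node(7,7) S=422.2239 payoff=0.0000 vs cont=0.0000 → 0.0000 [wait]  ⇒ S*(7)=129.3259
t_6: node(6,0) S=32.5226 payoff=126.7874 vs cont=126.3292 → 126.7874 [stop]  node(6,1) S=48.2471 payoff=111.0629 vs cont=110.6047 → 111.0629 [stop]  node(6,2) S=71.5743 payoff=87.7357 vs cont=87.2776 → 87.7357 [stop]  node(6,3) S=106.1800 payoff=53.1300 vs cont=52.6718 → 53.1300 [stop]  node(6,4) S=157.5174 payoff=1.7926 vs cont=16.6434 → 16.6434 [wait]  node(6,5) S=233.6761 payoff=0.0000 vs cont=0.5233 → 0.5233 [wait]  node(6,6) S=346.6570 payoff=0.0000 vs cont=0.0000 → 0.0000 [wait]  ⇒ S*(6)=106.1800
t_5: node(5,0) S=39.6121 payoff=119.6979 vs cont=119.2397 → 119.6979 [stop]  node(5,1) S=58.7644 payoff=100.5456 vs cont=100.0875 → 100.5456 [stop]  node(5,2) S=87.1766 payoff=72.1334 vs cont=71.6753 → 72.1334 [stop]  node(5,3) S=129.3259 payoff=29.9841 vs cont=36.3098 → 36.3098 [wait]  node(5,4) S=191.8542 payoff=0.0000 vs cont=9.2318 → 9.2318 [wait]  node(5,5) S=284.6145 payoff=0.0000 vs cont=0.2828 → 0.2828 [wait]  ⇒ S*(5)=87.1766
t_4: node(4,0) S=48.2471 payoff=111.0629 vs cont=110.6047 → 111.0629 [stop]  node(4,1) S=71.5743 payoff=87.7357 vs cont=87.2776 → 87.7357 [stop]  node(4,2) S=106.1800 payoff=53.1300 vs cont=55.5615 → 55.5615 [wait]  node(4,3) S=157.5174 payoff=1.7926 vs cont=23.8360 → 23.8360 [wait]  node(4,4) S=233.6761 payoff=0.0000 vs cont=5.1172 → 5.1172 [wait]  ⇒ S*(4)=71.5743
t_3: node(3,0) S=58.7644 payoff=100.5456 vs cont=100.0875 → 100.5456 [stop]  node(3,1) S=87.1766 payoff=72.1334 vs cont=72.7860 → 72.7860 [wait]  node(3,2) S=129.3259 payoff=29.9841 vs cont=40.9093 → 40.9093 [wait]  node(3,3) S=191.8542 payoff=0.0000 vs cont=15.2166 → 15.2166 [wait]  ⇒ S*(3)=58.7644
t_2: node(2,0) S=71.5743 payoff=87.7357 vs cont=87.5757 → 87.7357 [stop]  node(2,1) S=106.1800 payoff=53.1300 vs cont=58.0151 → 58.0151 [wait]  node(2,2) S=157.5174 payoff=1.7926 vs cont=29.0550 → 29.0550 [wait]  ⇒ S*(2)=71.5743
t_1: node(1,0) S=87.1766 payoff=72.1334 vs cont=73.9068 → 73.9068 [wait]  node(1,1) S=129.3259 payoff=29.9841 vs cont=44.6191 → 44.6191 [wait]  ⇒ S*(1)=-
t_0: node(0,0) S=106.1800 payoff=53.1300 vs cont=60.3154 → 60.3154 [wait]  ⇒ S*(0)=-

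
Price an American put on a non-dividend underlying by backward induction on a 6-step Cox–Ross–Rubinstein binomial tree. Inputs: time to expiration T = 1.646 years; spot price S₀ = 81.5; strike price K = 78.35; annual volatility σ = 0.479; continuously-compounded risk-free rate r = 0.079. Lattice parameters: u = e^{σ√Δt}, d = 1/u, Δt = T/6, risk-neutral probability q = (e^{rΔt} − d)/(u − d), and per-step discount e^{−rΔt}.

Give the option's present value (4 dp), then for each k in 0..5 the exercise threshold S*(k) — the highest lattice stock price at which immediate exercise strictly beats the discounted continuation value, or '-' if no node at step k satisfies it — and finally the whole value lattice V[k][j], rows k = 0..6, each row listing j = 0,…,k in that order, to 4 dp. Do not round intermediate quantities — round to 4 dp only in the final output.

price = 13.2339
boundary = - - 49.3448 38.3958 49.3448 63.4161
tree:
13.2339
19.9655 6.5680
29.0052 11.1142 1.9584
39.9542 18.3061 3.8547 0.0000
48.4738 29.0052 7.5872 0.0000 0.0000
55.1030 39.9542 14.9339 0.0000 0.0000 0.0000
60.2612 48.4738 29.0052 0.0000 0.0000 0.0000 0.0000

params: Δt=0.27433 u=1.28516 d=0.77811 q=0.48081 e^(-rΔt)=0.97856
t_6 payoffs: 60.2612 48.4738 29.0052 0.0000 0.0000 0.0000 0.0000
t_5: node(5,0) S=23.2470 payoff=55.1030 vs cont=53.4232 → 55.1030 [stop]  node(5,1) S=38.3958 payoff=39.9542 vs cont=38.2744 → 39.9542 [stop]  node(5,2) S=63.4161 payoff=14.9339 vs cont=14.7362 → 14.9339 [stop]  node(5,3) S=104.7407 payoff=0.0000 vs cont=0.0000 → 0.0000 [wait]  node(5,4) S=172.9942 payoff=0.0000 vs cont=0.0000 → 0.0000 [wait]  node(5,5) S=285.7246 payoff=0.0000 vs cont=0.0000 → 0.0000 [wait]  ⇒ S*(5)=63.4161
t_4: node(4,0) S=29.8762 payoff=48.4738 vs cont=46.7940 → 48.4738 [stop]  node(4,1) S=49.3448 payoff=29.0052 vs cont=27.3254 → 29.0052 [stop]  node(4,2) S=81.5000 payoff=0.0000 vs cont=7.5872 → 7.5872 [wait]  node(4,3) S=134.6088 payoff=0.0000 vs cont=0.0000 → 0.0000 [wait]  node(4,4) S=222.3257 payoff=0.0000 vs cont=0.0000 → 0.0000 [wait]  ⇒ S*(4)=49.3448
t_3: node(3,0) S=38.3958 payoff=39.9542 vs cont=38.2744 → 39.9542 [stop]  node(3,1) S=63.4161 payoff=14.9339 vs cont=18.3061 → 18.3061 [wait]  node(3,2) S=104.7407 payoff=0.0000 vs cont=3.8547 → 3.8547 [wait]  node(3,3) S=172.9942 payoff=0.0000 vs cont=0.0000 → 0.0000 [wait]  ⇒ S*(3)=38.3958
t_2: node(2,0) S=49.3448 payoff=29.0052 vs cont=28.9120 → 29.0052 [stop]  node(2,1) S=81.5000 payoff=0.0000 vs cont=11.1142 → 11.1142 [wait]  node(2,2) S=134.6088 payoff=0.0000 vs cont=1.9584 → 1.9584 [wait]  ⇒ S*(2)=49.3448
t_1: node(1,0) S=63.4161 payoff=14.9339 vs cont=19.9655 → 19.9655 [wait]  node(1,1) S=104.7407 payoff=0.0000 vs cont=6.5680 → 6.5680 [wait]  ⇒ S*(1)=-
t_0: node(0,0) S=81.5000 payoff=0.0000 vs cont=13.2339 → 13.2339 [wait]  ⇒ S*(0)=-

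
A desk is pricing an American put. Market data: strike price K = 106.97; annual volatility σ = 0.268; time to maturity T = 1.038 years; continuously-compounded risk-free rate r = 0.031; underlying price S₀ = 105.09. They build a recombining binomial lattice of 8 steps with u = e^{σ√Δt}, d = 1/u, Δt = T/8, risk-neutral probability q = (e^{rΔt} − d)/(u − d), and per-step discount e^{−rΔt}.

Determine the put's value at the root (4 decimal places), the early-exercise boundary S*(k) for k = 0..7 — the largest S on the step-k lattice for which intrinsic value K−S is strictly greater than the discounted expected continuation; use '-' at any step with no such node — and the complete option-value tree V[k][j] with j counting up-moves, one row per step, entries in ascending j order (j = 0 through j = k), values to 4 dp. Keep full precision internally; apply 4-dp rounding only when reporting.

Δt=0.12975  u=1.10135  d=0.90798  q=0.49673  discount=0.99599
step 8 (expiry): payoffs max(K−S,0) = 58.4231 48.0841 35.5431 20.3314 1.8800 0.0000 0.0000 0.0000 0.0000
step 7: (k=7,j=0): S=53.4671, (K−S)⁺=53.5029, hold=53.0735 ⇒ V=53.5029 exercise | (k=7,j=1): S=64.8540, (K−S)⁺=42.1160, hold=41.6866 ⇒ V=42.1160 exercise | (k=7,j=2): S=78.6659, (K−S)⁺=28.3041, hold=27.8747 ⇒ V=28.3041 exercise | (k=7,j=3): S=95.4193, (K−S)⁺=11.5507, hold=11.1213 ⇒ V=11.5507 exercise | (k=7,j=4): S=115.7408, (K−S)⁺=0.0000, hold=0.9424 ⇒ V=0.9424 continue | (k=7,j=5): S=140.3900, (K−S)⁺=0.0000, hold=0.0000 ⇒ V=0.0000 continue | (k=7,j=6): S=170.2889, (K−S)⁺=0.0000, hold=0.0000 ⇒ V=0.0000 continue | (k=7,j=7): S=206.5552, (K−S)⁺=0.0000, hold=0.0000 ⇒ V=0.0000 continue  boundary S*=95.4193
step 6: (k=6,j=0): S=58.8859, (K−S)⁺=48.0841, hold=47.6547 ⇒ V=48.0841 exercise | (k=6,j=1): S=71.4269, (K−S)⁺=35.5431, hold=35.1138 ⇒ V=35.5431 exercise | (k=6,j=2): S=86.6386, (K−S)⁺=20.3314, hold=19.9020 ⇒ V=20.3314 exercise | (k=6,j=3): S=105.0900, (K−S)⁺=1.8800, hold=6.2560 ⇒ V=6.2560 continue | (k=6,j=4): S=127.4710, (K−S)⁺=0.0000, hold=0.4724 ⇒ V=0.4724 continue | (k=6,j=5): S=154.6184, (K−S)⁺=0.0000, hold=0.0000 ⇒ V=0.0000 continue | (k=6,j=6): S=187.5475, (K−S)⁺=0.0000, hold=0.0000 ⇒ V=0.0000 continue  boundary S*=86.6386
step 5: (k=5,j=0): S=64.8540, (K−S)⁺=42.1160, hold=41.6866 ⇒ V=42.1160 exercise | (k=5,j=1): S=78.6659, (K−S)⁺=28.3041, hold=27.8747 ⇒ V=28.3041 exercise | (k=5,j=2): S=95.4193, (K−S)⁺=11.5507, hold=13.2862 ⇒ V=13.2862 continue | (k=5,j=3): S=115.7408, (K−S)⁺=0.0000, hold=3.3695 ⇒ V=3.3695 continue | (k=5,j=4): S=140.3900, (K−S)⁺=0.0000, hold=0.2368 ⇒ V=0.2368 continue | (k=5,j=5): S=170.2889, (K−S)⁺=0.0000, hold=0.0000 ⇒ V=0.0000 continue  boundary S*=78.6659
step 4: (k=4,j=0): S=71.4269, (K−S)⁺=35.5431, hold=35.1138 ⇒ V=35.5431 exercise | (k=4,j=1): S=86.6386, (K−S)⁺=20.3314, hold=20.7606 ⇒ V=20.7606 continue | (k=4,j=2): S=105.0900, (K−S)⁺=1.8800, hold=8.3268 ⇒ V=8.3268 continue | (k=4,j=3): S=127.4710, (K−S)⁺=0.0000, hold=1.8061 ⇒ V=1.8061 continue | (k=4,j=4): S=154.6184, (K−S)⁺=0.0000, hold=0.1187 ⇒ V=0.1187 continue  boundary S*=71.4269
step 3: (k=3,j=0): S=78.6659, (K−S)⁺=28.3041, hold=28.0871 ⇒ V=28.3041 exercise | (k=3,j=1): S=95.4193, (K−S)⁺=11.5507, hold=14.5259 ⇒ V=14.5259 continue | (k=3,j=2): S=115.7408, (K−S)⁺=0.0000, hold=5.0674 ⇒ V=5.0674 continue | (k=3,j=3): S=140.3900, (K−S)⁺=0.0000, hold=0.9640 ⇒ V=0.9640 continue  boundary S*=78.6659
step 2: (k=2,j=0): S=86.6386, (K−S)⁺=20.3314, hold=21.3739 ⇒ V=21.3739 continue | (k=2,j=1): S=105.0900, (K−S)⁺=1.8800, hold=9.7881 ⇒ V=9.7881 continue | (k=2,j=2): S=127.4710, (K−S)⁺=0.0000, hold=3.0170 ⇒ V=3.0170 continue  boundary S*=-
step 1: (k=1,j=0): S=95.4193, (K−S)⁺=11.5507, hold=15.5562 ⇒ V=15.5562 continue | (k=1,j=1): S=115.7408, (K−S)⁺=0.0000, hold=6.3989 ⇒ V=6.3989 continue  boundary S*=-
step 0: (k=0,j=0): S=105.0900, (K−S)⁺=1.8800, hold=10.9634 ⇒ V=10.9634 continue  boundary S*=-

price = 10.9634
boundary = - - - 78.6659 71.4269 78.6659 86.6386 95.4193
tree:
10.9634
15.5562 6.3989
21.3739 9.7881 3.0170
28.3041 14.5259 5.0674 0.9640
35.5431 20.7606 8.3268 1.8061 0.1187
42.1160 28.3041 13.2862 3.3695 0.2368 0.0000
48.0841 35.5431 20.3314 6.2560 0.4724 0.0000 0.0000
53.5029 42.1160 28.3041 11.5507 0.9424 0.0000 0.0000 0.0000
58.4231 48.0841 35.5431 20.3314 1.8800 0.0000 0.0000 0.0000 0.0000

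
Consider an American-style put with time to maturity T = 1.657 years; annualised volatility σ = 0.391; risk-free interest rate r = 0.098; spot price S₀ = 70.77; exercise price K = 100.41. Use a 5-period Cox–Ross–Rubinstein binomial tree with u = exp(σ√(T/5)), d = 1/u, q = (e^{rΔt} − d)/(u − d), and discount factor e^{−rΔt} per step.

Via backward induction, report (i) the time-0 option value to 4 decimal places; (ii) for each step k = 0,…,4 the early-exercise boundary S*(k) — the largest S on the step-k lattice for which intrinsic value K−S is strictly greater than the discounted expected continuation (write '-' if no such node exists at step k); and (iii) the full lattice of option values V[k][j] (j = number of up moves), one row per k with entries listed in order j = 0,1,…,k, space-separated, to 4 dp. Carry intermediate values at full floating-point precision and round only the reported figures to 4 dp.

params: Δt=0.33140 u=1.25243 d=0.79845 q=0.51668 e^(-rΔt)=0.96804
t_5 payoffs: 77.4445 64.3865 43.9040 11.7753 0.0000 0.0000
t_4: node(4,0) S=28.7628 payoff=71.6472 vs cont=68.4386 → 71.6472 [stop]  node(4,1) S=45.1170 payoff=55.2930 vs cont=52.0844 → 55.2930 [stop]  node(4,2) S=70.7700 payoff=29.6400 vs cont=26.4314 → 29.6400 [stop]  node(4,3) S=111.0091 payoff=0.0000 vs cont=5.5094 → 5.5094 [wait]  node(4,4) S=174.1276 payoff=0.0000 vs cont=0.0000 → 0.0000 [wait]  ⇒ S*(4)=70.7700
t_3: node(3,0) S=36.0235 payoff=64.3865 vs cont=61.1779 → 64.3865 [stop]  node(3,1) S=56.5060 payoff=43.9040 vs cont=40.6953 → 43.9040 [stop]  node(3,2) S=88.6347 payoff=11.7753 vs cont=16.6235 → 16.6235 [wait]  node(3,3) S=139.0315 payoff=0.0000 vs cont=2.5777 → 2.5777 [wait]  ⇒ S*(3)=56.5060
t_2: node(2,0) S=45.1170 payoff=55.2930 vs cont=52.0844 → 55.2930 [stop]  node(2,1) S=70.7700 payoff=29.6400 vs cont=28.8563 → 29.6400 [stop]  node(2,2) S=111.0091 payoff=0.0000 vs cont=9.0671 → 9.0671 [wait]  ⇒ S*(2)=70.7700
t_1: node(1,0) S=56.5060 payoff=43.9040 vs cont=40.6953 → 43.9040 [stop]  node(1,1) S=88.6347 payoff=11.7753 vs cont=18.4030 → 18.4030 [wait]  ⇒ S*(1)=56.5060
t_0: node(0,0) S=70.7700 payoff=29.6400 vs cont=29.7463 → 29.7463 [wait]  ⇒ S*(0)=-

price = 29.7463
boundary = - 56.5060 70.7700 56.5060 70.7700
tree:
29.7463
43.9040 18.4030
55.2930 29.6400 9.0671
64.3865 43.9040 16.6235 2.5777
71.6472 55.2930 29.6400 5.5094 0.0000
77.4445 64.3865 43.9040 11.7753 0.0000 0.0000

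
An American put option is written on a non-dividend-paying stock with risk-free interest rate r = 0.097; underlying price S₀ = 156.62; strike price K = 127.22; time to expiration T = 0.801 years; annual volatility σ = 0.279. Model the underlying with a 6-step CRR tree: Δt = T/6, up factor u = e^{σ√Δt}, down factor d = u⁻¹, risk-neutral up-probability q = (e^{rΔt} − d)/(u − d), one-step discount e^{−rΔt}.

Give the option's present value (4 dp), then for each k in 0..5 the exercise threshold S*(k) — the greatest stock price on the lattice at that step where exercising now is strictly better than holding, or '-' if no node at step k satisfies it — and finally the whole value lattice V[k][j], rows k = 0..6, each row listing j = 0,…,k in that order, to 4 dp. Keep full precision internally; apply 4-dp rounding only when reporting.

price = 2.0817
boundary = - - - - 104.1740 115.3536
tree:
2.0817
3.9713 0.5117
7.4051 1.1230 0.0000
13.3759 2.4643 0.0000 0.0000
23.0460 5.4076 0.0000 0.0000 0.0000
33.1422 11.8664 0.0000 0.0000 0.0000 0.0000
42.2599 23.0460 0.0000 0.0000 0.0000 0.0000 0.0000

params: Δt=0.13350 u=1.10732 d=0.90308 q=0.53835 e^(-rΔt)=0.98713
t_6 payoffs: 42.2599 23.0460 0.0000 0.0000 0.0000 0.0000 0.0000
t_5: node(5,0) S=94.0778 payoff=33.1422 vs cont=31.5054 → 33.1422 [stop]  node(5,1) S=115.3536 payoff=11.8664 vs cont=10.5022 → 11.8664 [stop]  node(5,2) S=141.4410 payoff=0.0000 vs cont=0.0000 → 0.0000 [wait]  node(5,3) S=173.4280 payoff=0.0000 vs cont=0.0000 → 0.0000 [wait]  node(5,4) S=212.6489 payoff=0.0000 vs cont=0.0000 → 0.0000 [wait]  node(5,5) S=260.7397 payoff=0.0000 vs cont=0.0000 → 0.0000 [wait]  ⇒ S*(5)=115.3536
t_4: node(4,0) S=104.1740 payoff=23.0460 vs cont=21.4092 → 23.0460 [stop]  node(4,1) S=127.7330 payoff=0.0000 vs cont=5.4076 → 5.4076 [wait]  node(4,2) S=156.6200 payoff=0.0000 vs cont=0.0000 → 0.0000 [wait]  node(4,3) S=192.0398 payoff=0.0000 vs cont=0.0000 → 0.0000 [wait]  node(4,4) S=235.4698 payoff=0.0000 vs cont=0.0000 → 0.0000 [wait]  ⇒ S*(4)=104.1740
t_3: node(3,0) S=115.3536 payoff=11.8664 vs cont=13.3759 → 13.3759 [wait]  node(3,1) S=141.4410 payoff=0.0000 vs cont=2.4643 → 2.4643 [wait]  node(3,2) S=173.4280 payoff=0.0000 vs cont=0.0000 → 0.0000 [wait]  node(3,3) S=212.6489 payoff=0.0000 vs cont=0.0000 → 0.0000 [wait]  ⇒ S*(3)=-
t_2: node(2,0) S=127.7330 payoff=0.0000 vs cont=7.4051 → 7.4051 [wait]  node(2,1) S=156.6200 payoff=0.0000 vs cont=1.1230 → 1.1230 [wait]  node(2,2) S=192.0398 payoff=0.0000 vs cont=0.0000 → 0.0000 [wait]  ⇒ S*(2)=-
t_1: node(1,0) S=141.4410 payoff=0.0000 vs cont=3.9713 → 3.9713 [wait]  node(1,1) S=173.4280 payoff=0.0000 vs cont=0.5117 → 0.5117 [wait]  ⇒ S*(1)=-
t_0: node(0,0) S=156.6200 payoff=0.0000 vs cont=2.0817 → 2.0817 [wait]  ⇒ S*(0)=-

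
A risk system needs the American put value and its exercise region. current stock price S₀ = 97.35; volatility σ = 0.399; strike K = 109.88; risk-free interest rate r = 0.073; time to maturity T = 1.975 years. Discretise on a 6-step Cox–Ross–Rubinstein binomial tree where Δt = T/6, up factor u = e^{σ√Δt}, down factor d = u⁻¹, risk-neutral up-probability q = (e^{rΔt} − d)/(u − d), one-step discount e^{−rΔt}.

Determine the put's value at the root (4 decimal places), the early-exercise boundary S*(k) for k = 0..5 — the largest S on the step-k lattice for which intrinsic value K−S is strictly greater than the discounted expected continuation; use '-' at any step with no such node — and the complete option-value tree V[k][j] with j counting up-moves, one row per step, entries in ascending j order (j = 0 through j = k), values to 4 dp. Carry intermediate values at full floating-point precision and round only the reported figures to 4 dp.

price = 23.3436
boundary = - - 61.5885 48.9871 61.5885 77.4315
tree:
23.3436
34.1573 13.4867
48.2915 21.4525 6.0436
60.8929 32.9517 10.8053 1.4954
70.9160 48.2915 18.9612 3.0374 0.0000
78.8883 60.8929 32.4485 6.1691 0.0000 0.0000
85.2294 70.9160 48.2915 12.5300 0.0000 0.0000 0.0000

params: Δt=0.32917 u=1.25724 d=0.79539 q=0.49568 e^(-rΔt)=0.97626
t_6 payoffs: 85.2294 70.9160 48.2915 12.5300 0.0000 0.0000 0.0000
t_5: node(5,0) S=30.9917 payoff=78.8883 vs cont=76.2794 → 78.8883 [stop]  node(5,1) S=48.9871 payoff=60.8929 vs cont=58.2840 → 60.8929 [stop]  node(5,2) S=77.4315 payoff=32.4485 vs cont=29.8396 → 32.4485 [stop]  node(5,3) S=122.3923 payoff=0.0000 vs cont=6.1691 → 6.1691 [wait]  node(5,4) S=193.4595 payoff=0.0000 vs cont=0.0000 → 0.0000 [wait]  node(5,5) S=305.7920 payoff=0.0000 vs cont=0.0000 → 0.0000 [wait]  ⇒ S*(5)=77.4315
t_4: node(4,0) S=38.9640 payoff=70.9160 vs cont=68.3071 → 70.9160 [stop]  node(4,1) S=61.5885 payoff=48.2915 vs cont=45.6826 → 48.2915 [stop]  node(4,2) S=97.3500 payoff=12.5300 vs cont=18.9612 → 18.9612 [wait]  node(4,3) S=153.8764 payoff=0.0000 vs cont=3.0374 → 3.0374 [wait]  node(4,4) S=243.2249 payoff=0.0000 vs cont=0.0000 → 0.0000 [wait]  ⇒ S*(4)=61.5885
t_3: node(3,0) S=48.9871 payoff=60.8929 vs cont=58.2840 → 60.8929 [stop]  node(3,1) S=77.4315 payoff=32.4485 vs cont=32.9517 → 32.9517 [wait]  node(3,2) S=122.3923 payoff=0.0000 vs cont=10.8053 → 10.8053 [wait]  node(3,3) S=193.4595 payoff=0.0000 vs cont=1.4954 → 1.4954 [wait]  ⇒ S*(3)=48.9871
t_2: node(2,0) S=61.5885 payoff=48.2915 vs cont=45.9261 → 48.2915 [stop]  node(2,1) S=97.3500 payoff=12.5300 vs cont=21.4525 → 21.4525 [wait]  node(2,2) S=153.8764 payoff=0.0000 vs cont=6.0436 → 6.0436 [wait]  ⇒ S*(2)=61.5885
t_1: node(1,0) S=77.4315 payoff=32.4485 vs cont=34.1573 → 34.1573 [wait]  node(1,1) S=122.3923 payoff=0.0000 vs cont=13.4867 → 13.4867 [wait]  ⇒ S*(1)=-
t_0: node(0,0) S=97.3500 payoff=12.5300 vs cont=23.3436 → 23.3436 [wait]  ⇒ S*(0)=-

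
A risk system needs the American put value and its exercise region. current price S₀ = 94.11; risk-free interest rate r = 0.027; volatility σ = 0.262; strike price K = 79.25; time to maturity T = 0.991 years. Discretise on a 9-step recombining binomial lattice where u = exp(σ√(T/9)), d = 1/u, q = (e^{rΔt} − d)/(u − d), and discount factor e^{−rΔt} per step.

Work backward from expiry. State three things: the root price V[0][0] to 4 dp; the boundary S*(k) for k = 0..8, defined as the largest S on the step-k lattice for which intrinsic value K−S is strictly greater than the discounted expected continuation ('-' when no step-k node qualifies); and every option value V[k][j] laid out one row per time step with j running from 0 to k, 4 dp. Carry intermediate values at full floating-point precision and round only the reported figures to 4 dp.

Δt=0.11011  u=1.09083  d=0.91673  q=0.49538  discount=0.99703
step 9 (expiry): payoffs max(K−S,0) = 36.2152 28.0424 18.3175 6.7457 0.0000 0.0000 0.0000 0.0000 0.0000 0.0000
step 8: (k=8,j=0): S=46.9437, (K−S)⁺=32.3063, hold=32.0711 ⇒ V=32.3063 exercise | (k=8,j=1): S=55.8588, (K−S)⁺=23.3912, hold=23.1559 ⇒ V=23.3912 exercise | (k=8,j=2): S=66.4671, (K−S)⁺=12.7829, hold=12.5477 ⇒ V=12.7829 exercise | (k=8,j=3): S=79.0899, (K−S)⁺=0.1601, hold=3.3939 ⇒ V=3.3939 continue | (k=8,j=4): S=94.1100, (K−S)⁺=0.0000, hold=0.0000 ⇒ V=0.0000 continue | (k=8,j=5): S=111.9826, (K−S)⁺=0.0000, hold=0.0000 ⇒ V=0.0000 continue | (k=8,j=6): S=133.2493, (K−S)⁺=0.0000, hold=0.0000 ⇒ V=0.0000 continue | (k=8,j=7): S=158.5549, (K−S)⁺=0.0000, hold=0.0000 ⇒ V=0.0000 continue | (k=8,j=8): S=188.6663, (K−S)⁺=0.0000, hold=0.0000 ⇒ V=0.0000 continue  boundary S*=66.4671
step 7: (k=7,j=0): S=51.2076, (K−S)⁺=28.0424, hold=27.8071 ⇒ V=28.0424 exercise | (k=7,j=1): S=60.9325, (K−S)⁺=18.3175, hold=18.0822 ⇒ V=18.3175 exercise | (k=7,j=2): S=72.5043, (K−S)⁺=6.7457, hold=8.1076 ⇒ V=8.1076 continue | (k=7,j=3): S=86.2737, (K−S)⁺=0.0000, hold=1.7075 ⇒ V=1.7075 continue | (k=7,j=4): S=102.6581, (K−S)⁺=0.0000, hold=0.0000 ⇒ V=0.0000 continue | (k=7,j=5): S=122.1540, (K−S)⁺=0.0000, hold=0.0000 ⇒ V=0.0000 continue | (k=7,j=6): S=145.3525, (K−S)⁺=0.0000, hold=0.0000 ⇒ V=0.0000 continue | (k=7,j=7): S=172.9566, (K−S)⁺=0.0000, hold=0.0000 ⇒ V=0.0000 continue  boundary S*=60.9325
step 6: (k=6,j=0): S=55.8588, (K−S)⁺=23.3912, hold=23.1559 ⇒ V=23.3912 exercise | (k=6,j=1): S=66.4671, (K−S)⁺=12.7829, hold=13.2204 ⇒ V=13.2204 continue | (k=6,j=2): S=79.0899, (K−S)⁺=0.1601, hold=4.9225 ⇒ V=4.9225 continue | (k=6,j=3): S=94.1100, (K−S)⁺=0.0000, hold=0.8591 ⇒ V=0.8591 continue | (k=6,j=4): S=111.9826, (K−S)⁺=0.0000, hold=0.0000 ⇒ V=0.0000 continue | (k=6,j=5): S=133.2493, (K−S)⁺=0.0000, hold=0.0000 ⇒ V=0.0000 continue | (k=6,j=6): S=158.5549, (K−S)⁺=0.0000, hold=0.0000 ⇒ V=0.0000 continue  boundary S*=55.8588
step 5: (k=5,j=0): S=60.9325, (K−S)⁺=18.3175, hold=18.2983 ⇒ V=18.3175 exercise | (k=5,j=1): S=72.5043, (K−S)⁺=6.7457, hold=9.0827 ⇒ V=9.0827 continue | (k=5,j=2): S=86.2737, (K−S)⁺=0.0000, hold=2.9009 ⇒ V=2.9009 continue | (k=5,j=3): S=102.6581, (K−S)⁺=0.0000, hold=0.4322 ⇒ V=0.4322 continue | (k=5,j=4): S=122.1540, (K−S)⁺=0.0000, hold=0.0000 ⇒ V=0.0000 continue | (k=5,j=5): S=145.3525, (K−S)⁺=0.0000, hold=0.0000 ⇒ V=0.0000 continue  boundary S*=60.9325
step 4: (k=4,j=0): S=66.4671, (K−S)⁺=12.7829, hold=13.7020 ⇒ V=13.7020 continue | (k=4,j=1): S=79.0899, (K−S)⁺=0.1601, hold=6.0025 ⇒ V=6.0025 continue | (k=4,j=2): S=94.1100, (K−S)⁺=0.0000, hold=1.6730 ⇒ V=1.6730 continue | (k=4,j=3): S=111.9826, (K−S)⁺=0.0000, hold=0.2175 ⇒ V=0.2175 continue | (k=4,j=4): S=133.2493, (K−S)⁺=0.0000, hold=0.0000 ⇒ V=0.0000 continue  boundary S*=-
step 3: (k=3,j=0): S=72.5043, (K−S)⁺=6.7457, hold=9.8584 ⇒ V=9.8584 continue | (k=3,j=1): S=86.2737, (K−S)⁺=0.0000, hold=3.8463 ⇒ V=3.8463 continue | (k=3,j=2): S=102.6581, (K−S)⁺=0.0000, hold=0.9491 ⇒ V=0.9491 continue | (k=3,j=3): S=122.1540, (K−S)⁺=0.0000, hold=0.1094 ⇒ V=0.1094 continue  boundary S*=-
step 2: (k=2,j=0): S=79.0899, (K−S)⁺=0.1601, hold=6.8597 ⇒ V=6.8597 continue | (k=2,j=1): S=94.1100, (K−S)⁺=0.0000, hold=2.4039 ⇒ V=2.4039 continue | (k=2,j=2): S=111.9826, (K−S)⁺=0.0000, hold=0.5316 ⇒ V=0.5316 continue  boundary S*=-
step 1: (k=1,j=0): S=86.2737, (K−S)⁺=0.0000, hold=4.6386 ⇒ V=4.6386 continue | (k=1,j=1): S=102.6581, (K−S)⁺=0.0000, hold=1.4720 ⇒ V=1.4720 continue  boundary S*=-
step 0: (k=0,j=0): S=94.1100, (K−S)⁺=0.0000, hold=3.0608 ⇒ V=3.0608 continue  boundary S*=-

price = 3.0608
boundary = - - - - - 60.9325 55.8588 60.9325 66.4671
tree:
3.0608
4.6386 1.4720
6.8597 2.4039 0.5316
9.8584 3.8463 0.9491 0.1094
13.7020 6.0025 1.6730 0.2175 0.0000
18.3175 9.0827 2.9009 0.4322 0.0000 0.0000
23.3912 13.2204 4.9225 0.8591 0.0000 0.0000 0.0000
28.0424 18.3175 8.1076 1.7075 0.0000 0.0000 0.0000 0.0000
32.3063 23.3912 12.7829 3.3939 0.0000 0.0000 0.0000 0.0000 0.0000
36.2152 28.0424 18.3175 6.7457 0.0000 0.0000 0.0000 0.0000 0.0000 0.0000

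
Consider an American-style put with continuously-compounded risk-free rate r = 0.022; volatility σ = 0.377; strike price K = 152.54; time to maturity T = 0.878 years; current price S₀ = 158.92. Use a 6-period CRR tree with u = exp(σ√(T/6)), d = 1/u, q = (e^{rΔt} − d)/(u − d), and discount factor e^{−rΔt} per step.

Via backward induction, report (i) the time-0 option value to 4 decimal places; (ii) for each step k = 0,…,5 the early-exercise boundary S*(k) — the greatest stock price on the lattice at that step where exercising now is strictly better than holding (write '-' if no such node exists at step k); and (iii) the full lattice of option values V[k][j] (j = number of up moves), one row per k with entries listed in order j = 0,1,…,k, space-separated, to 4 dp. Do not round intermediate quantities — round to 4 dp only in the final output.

price = 17.3976
boundary = - - - 103.1056 89.2586 103.1056
tree:
17.3976
25.6057 8.4489
36.3766 13.8819 2.5050
49.4344 22.1997 4.7882 0.0000
63.2814 34.1480 9.1524 0.0000 0.0000
75.2688 49.4344 17.4942 0.0000 0.0000 0.0000
85.6462 63.2814 33.4393 0.0000 0.0000 0.0000 0.0000

Δt=0.14633, u=1.15513, d=0.86570, q=0.47515, disc=e^(-rΔt)=0.99679
k=6 terminal: V=max(K-S,0) → 85.6462 63.2814 33.4393 0.0000 0.0000 0.0000 0.0000
k=5: j=0 S=77.2712 intr=75.2688 cont=74.7785 V=75.2688[EX]; j=1 S=103.1056 intr=49.4344 cont=48.9441 V=49.4344[EX]; j=2 S=137.5772 intr=14.9628 cont=17.4942 V=17.4942[hold]; j=3 S=183.5738 intr=0.0000 cont=0.0000 V=0.0000[hold]; j=4 S=244.9486 intr=0.0000 cont=0.0000 V=0.0000[hold]; j=5 S=326.8431 intr=0.0000 cont=0.0000 V=0.0000[hold]  S*(5)=103.1056
k=4: j=0 S=89.2586 intr=63.2814 cont=62.7911 V=63.2814[EX]; j=1 S=119.1007 intr=33.4393 cont=34.1480 V=34.1480[hold]; j=2 S=158.9200 intr=0.0000 cont=9.1524 V=9.1524[hold]; j=3 S=212.0522 intr=0.0000 cont=0.0000 V=0.0000[hold]; j=4 S=282.9483 intr=0.0000 cont=0.0000 V=0.0000[hold]  S*(4)=89.2586
k=3: j=0 S=103.1056 intr=49.4344 cont=49.2798 V=49.4344[EX]; j=1 S=137.5772 intr=14.9628 cont=22.1997 V=22.1997[hold]; j=2 S=183.5738 intr=0.0000 cont=4.7882 V=4.7882[hold]; j=3 S=244.9486 intr=0.0000 cont=0.0000 V=0.0000[hold]  S*(3)=103.1056
k=2: j=0 S=119.1007 intr=33.4393 cont=36.3766 V=36.3766[hold]; j=1 S=158.9200 intr=0.0000 cont=13.8819 V=13.8819[hold]; j=2 S=212.0522 intr=0.0000 cont=2.5050 V=2.5050[hold]  S*(2)=-
k=1: j=0 S=137.5772 intr=14.9628 cont=25.6057 V=25.6057[hold]; j=1 S=183.5738 intr=0.0000 cont=8.4489 V=8.4489[hold]  S*(1)=-
k=0: j=0 S=158.9200 intr=0.0000 cont=17.3976 V=17.3976[hold]  S*(0)=-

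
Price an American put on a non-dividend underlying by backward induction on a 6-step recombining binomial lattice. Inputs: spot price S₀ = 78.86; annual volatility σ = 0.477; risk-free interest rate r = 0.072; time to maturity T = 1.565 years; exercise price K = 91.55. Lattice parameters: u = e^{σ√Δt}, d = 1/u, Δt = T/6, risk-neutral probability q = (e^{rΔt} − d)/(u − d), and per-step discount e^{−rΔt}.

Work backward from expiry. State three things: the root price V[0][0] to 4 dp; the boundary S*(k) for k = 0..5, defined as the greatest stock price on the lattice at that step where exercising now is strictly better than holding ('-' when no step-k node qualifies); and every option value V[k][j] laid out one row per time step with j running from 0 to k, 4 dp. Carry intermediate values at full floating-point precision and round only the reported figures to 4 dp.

params: Δt=0.26083 u=1.27585 d=0.78379 q=0.47792 e^(-rΔt)=0.98140
t_6 payoffs: 73.2665 61.7883 43.1041 12.6900 0.0000 0.0000 0.0000
t_5: node(5,0) S=23.3270 payoff=68.2230 vs cont=66.5198 → 68.2230 [stop]  node(5,1) S=37.9715 payoff=53.5785 vs cont=51.8752 → 53.5785 [stop]  node(5,2) S=61.8098 payoff=29.7402 vs cont=28.0370 → 29.7402 [stop]  node(5,3) S=100.6135 payoff=0.0000 vs cont=6.5019 → 6.5019 [wait]  node(5,4) S=163.7781 payoff=0.0000 vs cont=0.0000 → 0.0000 [wait]  node(5,5) S=266.5969 payoff=0.0000 vs cont=0.0000 → 0.0000 [wait]  ⇒ S*(5)=61.8098
t_4: node(4,0) S=29.7617 payoff=61.7883 vs cont=60.0850 → 61.7883 [stop]  node(4,1) S=48.4459 payoff=43.1041 vs cont=41.4008 → 43.1041 [stop]  node(4,2) S=78.8600 payoff=12.6900 vs cont=18.2874 → 18.2874 [wait]  node(4,3) S=128.3678 payoff=0.0000 vs cont=3.3313 → 3.3313 [wait]  node(4,4) S=208.9563 payoff=0.0000 vs cont=0.0000 → 0.0000 [wait]  ⇒ S*(4)=48.4459
t_3: node(3,0) S=37.9715 payoff=53.5785 vs cont=51.8752 → 53.5785 [stop]  node(3,1) S=61.8098 payoff=29.7402 vs cont=30.6623 → 30.6623 [wait]  node(3,2) S=100.6135 payoff=0.0000 vs cont=10.9323 → 10.9323 [wait]  node(3,3) S=163.7781 payoff=0.0000 vs cont=1.7069 → 1.7069 [wait]  ⇒ S*(3)=37.9715
t_2: node(2,0) S=48.4459 payoff=43.1041 vs cont=41.8333 → 43.1041 [stop]  node(2,1) S=78.8600 payoff=12.6900 vs cont=20.8379 → 20.8379 [wait]  node(2,2) S=128.3678 payoff=0.0000 vs cont=6.4019 → 6.4019 [wait]  ⇒ S*(2)=48.4459
t_1: node(1,0) S=61.8098 payoff=29.7402 vs cont=31.8586 → 31.8586 [wait]  node(1,1) S=100.6135 payoff=0.0000 vs cont=13.6793 → 13.6793 [wait]  ⇒ S*(1)=-
t_0: node(0,0) S=78.8600 payoff=12.6900 vs cont=22.7392 → 22.7392 [wait]  ⇒ S*(0)=-

price = 22.7392
boundary = - - 48.4459 37.9715 48.4459 61.8098
tree:
22.7392
31.8586 13.6793
43.1041 20.8379 6.4019
53.5785 30.6623 10.9323 1.7069
61.7883 43.1041 18.2874 3.3313 0.0000
68.2230 53.5785 29.7402 6.5019 0.0000 0.0000
73.2665 61.7883 43.1041 12.6900 0.0000 0.0000 0.0000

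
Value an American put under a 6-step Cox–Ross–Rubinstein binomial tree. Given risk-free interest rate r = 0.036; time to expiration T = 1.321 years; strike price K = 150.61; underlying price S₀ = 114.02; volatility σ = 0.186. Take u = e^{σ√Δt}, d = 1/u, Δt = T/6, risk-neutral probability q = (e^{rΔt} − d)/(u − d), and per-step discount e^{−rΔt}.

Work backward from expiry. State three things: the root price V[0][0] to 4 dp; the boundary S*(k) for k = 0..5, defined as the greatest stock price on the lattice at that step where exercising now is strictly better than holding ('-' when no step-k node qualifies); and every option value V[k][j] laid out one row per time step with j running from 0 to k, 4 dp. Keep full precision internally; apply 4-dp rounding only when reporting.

Δt=0.22017  u=1.09120  d=0.91643  q=0.52373  discount=0.99211
step 6 (expiry): payoffs max(K−S,0) = 83.0696 70.1890 54.8520 36.5900 14.8453 0.0000 0.0000
step 5: (k=5,j=0): S=73.6998, (K−S)⁺=76.9102, hold=75.7212 ⇒ V=76.9102 exercise | (k=5,j=1): S=87.7551, (K−S)⁺=62.8549, hold=61.6659 ⇒ V=62.8549 exercise | (k=5,j=2): S=104.4908, (K−S)⁺=46.1192, hold=44.9302 ⇒ V=46.1192 exercise | (k=5,j=3): S=124.4182, (K−S)⁺=26.1918, hold=25.0028 ⇒ V=26.1918 exercise | (k=5,j=4): S=148.1460, (K−S)⁺=2.4640, hold=7.0146 ⇒ V=7.0146 continue | (k=5,j=5): S=176.3989, (K−S)⁺=0.0000, hold=0.0000 ⇒ V=0.0000 continue  boundary S*=124.4182
step 4: (k=4,j=0): S=80.4210, (K−S)⁺=70.1890, hold=69.0000 ⇒ V=70.1890 exercise | (k=4,j=1): S=95.7580, (K−S)⁺=54.8520, hold=53.6630 ⇒ V=54.8520 exercise | (k=4,j=2): S=114.0200, (K−S)⁺=36.5900, hold=35.4010 ⇒ V=36.5900 exercise | (k=4,j=3): S=135.7647, (K−S)⁺=14.8453, hold=16.0207 ⇒ V=16.0207 continue | (k=4,j=4): S=161.6564, (K−S)⁺=0.0000, hold=3.3145 ⇒ V=3.3145 continue  boundary S*=114.0200
step 3: (k=3,j=0): S=87.7551, (K−S)⁺=62.8549, hold=61.6659 ⇒ V=62.8549 exercise | (k=3,j=1): S=104.4908, (K−S)⁺=46.1192, hold=44.9302 ⇒ V=46.1192 exercise | (k=3,j=2): S=124.4182, (K−S)⁺=26.1918, hold=25.6135 ⇒ V=26.1918 exercise | (k=3,j=3): S=148.1460, (K−S)⁺=2.4640, hold=9.2922 ⇒ V=9.2922 continue  boundary S*=124.4182
step 2: (k=2,j=0): S=95.7580, (K−S)⁺=54.8520, hold=53.6630 ⇒ V=54.8520 exercise | (k=2,j=1): S=114.0200, (K−S)⁺=36.5900, hold=35.4010 ⇒ V=36.5900 exercise | (k=2,j=2): S=135.7647, (K−S)⁺=14.8453, hold=17.2041 ⇒ V=17.2041 continue  boundary S*=114.0200
step 1: (k=1,j=0): S=104.4908, (K−S)⁺=46.1192, hold=44.9302 ⇒ V=46.1192 exercise | (k=1,j=1): S=124.4182, (K−S)⁺=26.1918, hold=26.2284 ⇒ V=26.2284 continue  boundary S*=104.4908
step 0: (k=0,j=0): S=114.0200, (K−S)⁺=36.5900, hold=35.4200 ⇒ V=36.5900 exercise  boundary S*=114.0200

price = 36.5900
boundary = 114.0200 104.4908 114.0200 124.4182 114.0200 124.4182
tree:
36.5900
46.1192 26.2284
54.8520 36.5900 17.2041
62.8549 46.1192 26.1918 9.2922
70.1890 54.8520 36.5900 16.0207 3.3145
76.9102 62.8549 46.1192 26.1918 7.0146 0.0000
83.0696 70.1890 54.8520 36.5900 14.8453 0.0000 0.0000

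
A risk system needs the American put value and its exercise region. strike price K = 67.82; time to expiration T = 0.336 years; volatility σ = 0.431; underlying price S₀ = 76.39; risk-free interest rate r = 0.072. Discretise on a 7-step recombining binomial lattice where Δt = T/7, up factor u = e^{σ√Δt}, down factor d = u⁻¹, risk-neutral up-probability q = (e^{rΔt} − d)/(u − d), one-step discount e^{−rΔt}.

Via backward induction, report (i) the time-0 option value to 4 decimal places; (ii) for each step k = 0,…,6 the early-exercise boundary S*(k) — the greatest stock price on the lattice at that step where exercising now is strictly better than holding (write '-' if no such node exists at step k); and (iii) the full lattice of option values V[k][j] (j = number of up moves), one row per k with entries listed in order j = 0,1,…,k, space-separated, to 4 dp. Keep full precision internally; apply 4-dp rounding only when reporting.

params: Δt=0.04800 u=1.09903 d=0.90989 q=0.49471 e^(-rΔt)=0.99655
t_7 payoffs: 28.3769 20.1780 10.2749 0.0000 0.0000 0.0000 0.0000 0.0000
t_6: node(6,0) S=43.3492 payoff=24.4708 vs cont=24.2368 → 24.4708 [stop]  node(6,1) S=52.3600 payoff=15.4600 vs cont=15.2261 → 15.4600 [stop]  node(6,2) S=63.2438 payoff=4.5762 vs cont=5.1738 → 5.1738 [wait]  node(6,3) S=76.3900 payoff=0.0000 vs cont=0.0000 → 0.0000 [wait]  node(6,4) S=92.2688 payoff=0.0000 vs cont=0.0000 → 0.0000 [wait]  node(6,5) S=111.4484 payoff=0.0000 vs cont=0.0000 → 0.0000 [wait]  node(6,6) S=134.6146 payoff=0.0000 vs cont=0.0000 → 0.0000 [wait]  ⇒ S*(6)=52.3600
t_5: node(5,0) S=47.6420 payoff=20.1780 vs cont=19.9440 → 20.1780 [stop]  node(5,1) S=57.5451 payoff=10.2749 vs cont=10.3355 → 10.3355 [wait]  node(5,2) S=69.5068 payoff=0.0000 vs cont=2.6052 → 2.6052 [wait]  node(5,3) S=83.9549 payoff=0.0000 vs cont=0.0000 → 0.0000 [wait]  node(5,4) S=101.4062 payoff=0.0000 vs cont=0.0000 → 0.0000 [wait]  node(5,5) S=122.4850 payoff=0.0000 vs cont=0.0000 → 0.0000 [wait]  ⇒ S*(5)=47.6420
t_4: node(4,0) S=52.3600 payoff=15.4600 vs cont=15.2560 → 15.4600 [stop]  node(4,1) S=63.2438 payoff=4.5762 vs cont=6.4888 → 6.4888 [wait]  node(4,2) S=76.3900 payoff=0.0000 vs cont=1.3118 → 1.3118 [wait]  node(4,3) S=92.2688 payoff=0.0000 vs cont=0.0000 → 0.0000 [wait]  node(4,4) S=111.4484 payoff=0.0000 vs cont=0.0000 → 0.0000 [wait]  ⇒ S*(4)=52.3600
t_3: node(3,0) S=57.5451 payoff=10.2749 vs cont=10.9838 → 10.9838 [wait]  node(3,1) S=69.5068 payoff=0.0000 vs cont=3.9141 → 3.9141 [wait]  node(3,2) S=83.9549 payoff=0.0000 vs cont=0.6606 → 0.6606 [wait]  node(3,3) S=101.4062 payoff=0.0000 vs cont=0.0000 → 0.0000 [wait]  ⇒ S*(3)=-
t_2: node(2,0) S=63.2438 payoff=4.5762 vs cont=7.4605 → 7.4605 [wait]  node(2,1) S=76.3900 payoff=0.0000 vs cont=2.2966 → 2.2966 [wait]  node(2,2) S=92.2688 payoff=0.0000 vs cont=0.3326 → 0.3326 [wait]  ⇒ S*(2)=-
t_1: node(1,0) S=69.5068 payoff=0.0000 vs cont=4.8889 → 4.8889 [wait]  node(1,1) S=83.9549 payoff=0.0000 vs cont=1.3204 → 1.3204 [wait]  ⇒ S*(1)=-
t_0: node(0,0) S=76.3900 payoff=0.0000 vs cont=3.1127 → 3.1127 [wait]  ⇒ S*(0)=-

price = 3.1127
boundary = - - - - 52.3600 47.6420 52.3600
tree:
3.1127
4.8889 1.3204
7.4605 2.2966 0.3326
10.9838 3.9141 0.6606 0.0000
15.4600 6.4888 1.3118 0.0000 0.0000
20.1780 10.3355 2.6052 0.0000 0.0000 0.0000
24.4708 15.4600 5.1738 0.0000 0.0000 0.0000 0.0000
28.3769 20.1780 10.2749 0.0000 0.0000 0.0000 0.0000 0.0000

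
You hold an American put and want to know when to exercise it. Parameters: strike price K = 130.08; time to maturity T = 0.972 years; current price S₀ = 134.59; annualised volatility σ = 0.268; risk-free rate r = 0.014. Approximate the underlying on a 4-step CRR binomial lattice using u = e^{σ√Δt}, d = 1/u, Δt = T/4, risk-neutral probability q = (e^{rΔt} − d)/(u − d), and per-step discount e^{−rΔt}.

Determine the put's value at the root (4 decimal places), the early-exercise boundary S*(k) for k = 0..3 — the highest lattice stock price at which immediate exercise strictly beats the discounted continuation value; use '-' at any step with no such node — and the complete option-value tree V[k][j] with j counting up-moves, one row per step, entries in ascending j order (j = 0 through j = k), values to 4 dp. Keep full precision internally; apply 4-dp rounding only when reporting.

Δt=0.24300  u=1.14123  d=0.87624  q=0.47988  discount=0.99660
step 4 (expiry): payoffs max(K−S,0) = 50.7362 26.7413 0.0000 0.0000 0.0000
step 3: (k=3,j=0): S=90.5499, (K−S)⁺=39.5301, hold=39.0883 ⇒ V=39.5301 exercise | (k=3,j=1): S=117.9337, (K−S)⁺=12.1463, hold=13.8614 ⇒ V=13.8614 continue | (k=3,j=2): S=153.5988, (K−S)⁺=0.0000, hold=0.0000 ⇒ V=0.0000 continue | (k=3,j=3): S=200.0496, (K−S)⁺=0.0000, hold=0.0000 ⇒ V=0.0000 continue  boundary S*=90.5499
step 2: (k=2,j=0): S=103.3387, (K−S)⁺=26.7413, hold=27.1198 ⇒ V=27.1198 continue | (k=2,j=1): S=134.5900, (K−S)⁺=0.0000, hold=7.1851 ⇒ V=7.1851 continue | (k=2,j=2): S=175.2922, (K−S)⁺=0.0000, hold=0.0000 ⇒ V=0.0000 continue  boundary S*=-
step 1: (k=1,j=0): S=117.9337, (K−S)⁺=12.1463, hold=17.4939 ⇒ V=17.4939 continue | (k=1,j=1): S=153.5988, (K−S)⁺=0.0000, hold=3.7244 ⇒ V=3.7244 continue  boundary S*=-
step 0: (k=0,j=0): S=134.5900, (K−S)⁺=0.0000, hold=10.8492 ⇒ V=10.8492 continue  boundary S*=-

price = 10.8492
boundary = - - - 90.5499
tree:
10.8492
17.4939 3.7244
27.1198 7.1851 0.0000
39.5301 13.8614 0.0000 0.0000
50.7362 26.7413 0.0000 0.0000 0.0000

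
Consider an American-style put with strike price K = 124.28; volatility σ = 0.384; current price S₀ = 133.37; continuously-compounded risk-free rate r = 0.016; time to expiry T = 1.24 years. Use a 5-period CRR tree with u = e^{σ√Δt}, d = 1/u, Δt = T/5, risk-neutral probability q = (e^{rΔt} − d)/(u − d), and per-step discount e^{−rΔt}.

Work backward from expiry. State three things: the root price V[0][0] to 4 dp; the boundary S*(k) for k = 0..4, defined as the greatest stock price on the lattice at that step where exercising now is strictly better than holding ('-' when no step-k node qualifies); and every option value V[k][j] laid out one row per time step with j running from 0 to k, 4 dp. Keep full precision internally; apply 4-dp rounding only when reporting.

price = 17.3487
boundary = - - - 75.1462 90.9824
tree:
17.3487
25.4423 8.0982
36.1144 13.2666 2.1653
49.1338 21.3045 4.0457 0.0000
62.2136 33.2976 7.5592 0.0000 0.0000
73.0167 49.1338 14.1241 0.0000 0.0000 0.0000

params: Δt=0.24800 u=1.21074 d=0.82594 q=0.46267 e^(-rΔt)=0.99604
t_5 payoffs: 73.0167 49.1338 14.1241 0.0000 0.0000 0.0000
t_4: node(4,0) S=62.0664 payoff=62.2136 vs cont=61.7214 → 62.2136 [stop]  node(4,1) S=90.9824 payoff=33.2976 vs cont=32.8054 → 33.2976 [stop]  node(4,2) S=133.3700 payoff=0.0000 vs cont=7.5592 → 7.5592 [wait]  node(4,3) S=195.5054 payoff=0.0000 vs cont=0.0000 → 0.0000 [wait]  node(4,4) S=286.5890 payoff=0.0000 vs cont=0.0000 → 0.0000 [wait]  ⇒ S*(4)=90.9824
t_3: node(3,0) S=75.1462 payoff=49.1338 vs cont=48.6416 → 49.1338 [stop]  node(3,1) S=110.1559 payoff=14.1241 vs cont=21.3045 → 21.3045 [wait]  node(3,2) S=161.4762 payoff=0.0000 vs cont=4.0457 → 4.0457 [wait]  node(3,3) S=236.7059 payoff=0.0000 vs cont=0.0000 → 0.0000 [wait]  ⇒ S*(3)=75.1462
t_2: node(2,0) S=90.9824 payoff=33.2976 vs cont=36.1144 → 36.1144 [wait]  node(2,1) S=133.3700 payoff=0.0000 vs cont=13.2666 → 13.2666 [wait]  node(2,2) S=195.5054 payoff=0.0000 vs cont=2.1653 → 2.1653 [wait]  ⇒ S*(2)=-
t_1: node(1,0) S=110.1559 payoff=14.1241 vs cont=25.4423 → 25.4423 [wait]  node(1,1) S=161.4762 payoff=0.0000 vs cont=8.0982 → 8.0982 [wait]  ⇒ S*(1)=-
t_0: node(0,0) S=133.3700 payoff=0.0000 vs cont=17.3487 → 17.3487 [wait]  ⇒ S*(0)=-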